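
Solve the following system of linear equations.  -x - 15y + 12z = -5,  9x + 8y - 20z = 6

Row-reduce:
R1 ← R1 / (-1).
R2 ← R2 − 9·R1.
R2 ← R2 / (-127).
R1 ← R1 − 15·R2.
Rank is 2 with 3 unknowns, leaving z free.

infinitely many solutions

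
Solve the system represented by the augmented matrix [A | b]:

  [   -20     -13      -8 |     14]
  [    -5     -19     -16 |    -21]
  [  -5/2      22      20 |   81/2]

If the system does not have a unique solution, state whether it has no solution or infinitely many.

Row-reduce:
R1 ← R1 / (-20).
R2 ← R2 + 5·R1.
R3 ← R3 + 5/2·R1.
R2 ← R2 / (-63/4).
R1 ← R1 − 13/20·R2.
R3 ← R3 − 189/8·R2.
Row 3 reduces to 0 = 2, a contradiction. The system is inconsistent.

no solution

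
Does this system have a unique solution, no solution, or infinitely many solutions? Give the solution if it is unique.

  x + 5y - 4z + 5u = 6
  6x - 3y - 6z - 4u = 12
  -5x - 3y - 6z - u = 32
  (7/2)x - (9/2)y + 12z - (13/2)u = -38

Row-reduce:
R2 ← R2 − 6·R1.
R3 ← R3 + 5·R1.
R4 ← R4 − 7/2·R1.
R2 ← R2 / (-33).
R1 ← R1 − 5·R2.
R3 ← R3 − 22·R2.
R4 ← R4 + 22·R2.
R3 ← R3 / (-14).
R1 ← R1 + 14/11·R3.
R2 ← R2 + 6/11·R3.
R4 ← R4 − 14·R3.
Row 4 reduces to 0 = 3, a contradiction. The system is inconsistent.

no solution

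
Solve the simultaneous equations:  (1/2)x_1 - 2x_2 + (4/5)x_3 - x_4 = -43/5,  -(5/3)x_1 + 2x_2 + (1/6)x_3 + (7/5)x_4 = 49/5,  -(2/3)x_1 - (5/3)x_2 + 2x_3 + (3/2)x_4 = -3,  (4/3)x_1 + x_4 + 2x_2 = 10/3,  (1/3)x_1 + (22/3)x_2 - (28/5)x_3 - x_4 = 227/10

no solution

Row-reduce:
R1 ← R1 / (1/2).
R2 ← R2 + 5/3·R1.
R3 ← R3 + 2/3·R1.
R4 ← R4 − 4/3·R1.
R5 ← R5 − 1/3·R1.
R2 ← R2 / (-14/3).
R1 ← R1 + 4·R2.
R3 ← R3 + 13/3·R2.
R4 ← R4 − 22/3·R2.
R5 ← R5 − 26/3·R2.
R3 ← R3 / (61/140).
R1 ← R1 + 29/35·R3.
R2 ← R2 + 17/28·R3.
R4 ← R4 − 487/210·R3.
R5 ← R5 + 61/70·R3.
R4 ← R4 / (-26938/2745).
R1 ← R1 − 620/183·R4.
R2 ← R2 − 5761/1830·R4.
R3 ← R3 − 824/183·R4.
Row 5 reduces to 0 = -1/2, a contradiction. The system is inconsistent.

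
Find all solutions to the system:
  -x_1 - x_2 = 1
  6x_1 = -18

x_1 = -3, x_2 = 2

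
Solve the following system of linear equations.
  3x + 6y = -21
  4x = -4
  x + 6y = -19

x = -1, y = -3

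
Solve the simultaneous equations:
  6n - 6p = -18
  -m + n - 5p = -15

Row-reduce:
Swap R1 and R2.
R1 ← R1 / (-1).
R2 ← R2 / (6).
R1 ← R1 + 1·R2.
Rank is 2 with 3 unknowns, leaving p free.

infinitely many solutions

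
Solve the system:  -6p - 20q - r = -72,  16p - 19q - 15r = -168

Row-reduce:
R1 ← R1 / (-6).
R2 ← R2 − 16·R1.
R2 ← R2 / (-217/3).
R1 ← R1 − 10/3·R2.
Rank is 2 with 3 unknowns, leaving r free.

infinitely many solutions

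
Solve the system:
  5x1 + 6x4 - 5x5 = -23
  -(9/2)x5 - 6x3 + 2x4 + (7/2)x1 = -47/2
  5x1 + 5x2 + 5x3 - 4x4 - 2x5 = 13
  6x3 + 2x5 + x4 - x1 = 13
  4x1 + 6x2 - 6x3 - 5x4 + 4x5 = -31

no solution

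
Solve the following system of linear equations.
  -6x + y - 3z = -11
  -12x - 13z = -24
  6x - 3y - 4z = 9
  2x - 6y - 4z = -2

Row-reduce the augmented matrix:
R1 ← R1 / (-6).
R2 ← R2 + 12·R1.
R3 ← R3 − 6·R1.
R4 ← R4 − 2·R1.
R2 ← R2 / (-2).
R1 ← R1 + 1/6·R2.
R3 ← R3 + 2·R2.
R4 ← R4 + 17/3·R2.
Swap R3 and R4.
R3 ← R3 / (89/6).
R1 ← R1 − 13/12·R3.
R2 ← R2 − 7/2·R3.
R4 reduces to 0 = 0, so the extra equation is consistent.
Reading off the reduced rows gives x = 2, y = 1, z = 0.

x = 2, y = 1, z = 0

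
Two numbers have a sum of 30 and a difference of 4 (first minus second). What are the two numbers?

Let x = first number, y = second number.
  x + y = 30
  x - y = 4
From equation 1: x = 30 − y.
Substitute into equation 2 and solve: y = 13.
Then x = 17.

first number: 17, second number: 13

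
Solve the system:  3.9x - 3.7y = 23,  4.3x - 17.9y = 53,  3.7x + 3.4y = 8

Row-reduce the augmented matrix:
R1 ← R1 / (39/10).
R2 ← R2 − 43/10·R1.
R3 ← R3 − 37/10·R1.
R2 ← R2 / (-539/39).
R1 ← R1 + 37/39·R2.
R3 ← R3 − 539/78·R2.
R3 reduces to 0 = 0, so the extra equation is consistent.
Reading off the reduced rows gives x = 4, y = -2.

x = 4, y = -2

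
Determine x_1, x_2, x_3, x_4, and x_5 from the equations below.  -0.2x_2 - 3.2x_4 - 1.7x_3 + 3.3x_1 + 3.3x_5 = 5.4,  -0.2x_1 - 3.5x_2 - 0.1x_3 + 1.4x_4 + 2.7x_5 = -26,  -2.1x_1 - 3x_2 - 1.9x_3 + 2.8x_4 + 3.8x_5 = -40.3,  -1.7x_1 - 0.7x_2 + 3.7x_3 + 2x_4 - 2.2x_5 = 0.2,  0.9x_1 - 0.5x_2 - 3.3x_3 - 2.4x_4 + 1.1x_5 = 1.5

Row-reduce the augmented matrix:
R1 ← R1 / (33/10).
R2 ← R2 + 1/5·R1.
R3 ← R3 + 21/10·R1.
R4 ← R4 + 17/10·R1.
R5 ← R5 − 9/10·R1.
R2 ← R2 / (-1159/330).
R1 ← R1 + 2/33·R2.
R3 ← R3 + 172/55·R2.
R4 ← R4 + 53/66·R2.
R5 ← R5 + 49/110·R2.
R3 ← R3 / (-16232/5795).
R1 ← R1 + 593/1159·R3.
R2 ← R2 − 67/1159·R3.
R4 ← R4 − 33271/11590·R3.
R5 ← R5 + 6515/2318·R3.
R4 ← R4 / (-19659/81160).
R1 ← R1 + 7579/8116·R4.
R2 ← R2 + 2839/8116·R4.
R3 ← R3 − 899/8116·R4.
R5 ← R5 + 111101/81160·R4.
R5 ← R5 / (-1586494/98295).
R1 ← R1 + 325589/39318·R5.
R2 ← R2 + 78400/19659·R5.
R3 ← R3 + 6347/39318·R5.
R4 ← R4 + 726277/78636·R5.
Reading off the reduced rows gives x_1 = 1, x_2 = 3, x_3 = 2, x_4 = -5, x_5 = -3.

x_1 = 1, x_2 = 3, x_3 = 2, x_4 = -5, x_5 = -3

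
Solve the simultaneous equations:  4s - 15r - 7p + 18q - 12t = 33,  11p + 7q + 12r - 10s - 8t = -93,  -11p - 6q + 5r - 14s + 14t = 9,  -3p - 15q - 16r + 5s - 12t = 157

Row-reduce:
R1 ← R1 / (-7).
R2 ← R2 − 11·R1.
R3 ← R3 + 11·R1.
R4 ← R4 + 3·R1.
R2 ← R2 / (247/7).
R1 ← R1 + 18/7·R2.
R3 ← R3 + 240/7·R2.
R4 ← R4 + 159/7·R2.
R3 ← R3 / (4280/247).
R1 ← R1 − 321/247·R3.
R2 ← R2 + 81/247·R3.
R4 ← R4 + 4204/247·R3.
R4 ← R4 / (-12078/535).
R1 ← R1 − 19/20·R4.
R2 ← R2 + 1193/2140·R4.
R3 ← R3 + 2951/2140·R4.
Rank is 4 with 5 unknowns, leaving t free.

infinitely many solutions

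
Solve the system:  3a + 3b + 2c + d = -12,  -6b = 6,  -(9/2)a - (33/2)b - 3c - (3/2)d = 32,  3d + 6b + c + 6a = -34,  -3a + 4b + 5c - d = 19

Row-reduce:
R1 ← R1 / (3).
R3 ← R3 + 9/2·R1.
R4 ← R4 − 6·R1.
R5 ← R5 + 3·R1.
R2 ← R2 / (-6).
R1 ← R1 − 1·R2.
R3 ← R3 + 12·R2.
R5 ← R5 − 7·R2.
Swap R3 and R4.
R3 ← R3 / (-3).
R1 ← R1 − 2/3·R3.
R5 ← R5 − 7·R3.
Swap R4 and R5.
R4 ← R4 / (7/3).
R1 ← R1 − 5/9·R4.
R3 ← R3 + 1/3·R4.
Row 5 reduces to 0 = 2, a contradiction. The system is inconsistent.

no solution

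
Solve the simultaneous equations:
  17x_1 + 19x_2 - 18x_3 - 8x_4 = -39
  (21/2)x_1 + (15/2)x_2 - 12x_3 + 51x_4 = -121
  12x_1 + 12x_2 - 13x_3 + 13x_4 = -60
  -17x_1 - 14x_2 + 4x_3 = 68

no solution

Row-reduce:
R1 ← R1 / (17).
R2 ← R2 − 21/2·R1.
R3 ← R3 − 12·R1.
R4 ← R4 + 17·R1.
R2 ← R2 / (-72/17).
R1 ← R1 − 19/17·R2.
R3 ← R3 + 24/17·R2.
R4 ← R4 − 5·R2.
Swap R3 and R4.
R3 ← R3 / (-361/24).
R1 ← R1 + 31/24·R3.
R2 ← R2 − 5/24·R3.
Row 4 reduces to 0 = -1/6, a contradiction. The system is inconsistent.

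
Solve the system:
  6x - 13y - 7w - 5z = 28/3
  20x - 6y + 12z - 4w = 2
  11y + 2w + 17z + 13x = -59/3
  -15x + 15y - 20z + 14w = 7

x = 0, y = -7/3, z = 0, w = 3

Row-reduce the augmented matrix:
R1 ← R1 / (6).
R2 ← R2 − 20·R1.
R3 ← R3 − 13·R1.
R4 ← R4 + 15·R1.
R2 ← R2 / (112/3).
R1 ← R1 + 13/6·R2.
R3 ← R3 − 235/6·R2.
R4 ← R4 + 35/2·R2.
R3 ← R3 / (-251/112).
R1 ← R1 − 93/112·R3.
R2 ← R2 − 43/56·R3.
R4 ← R4 + 305/16·R3.
R4 ← R4 / (8049/251).
R1 ← R1 + 301/251·R4.
R2 ← R2 + 138/251·R4.
R3 ← R3 − 349/251·R4.
Reading off the reduced rows gives x = 0, y = -7/3, z = 0, w = 3.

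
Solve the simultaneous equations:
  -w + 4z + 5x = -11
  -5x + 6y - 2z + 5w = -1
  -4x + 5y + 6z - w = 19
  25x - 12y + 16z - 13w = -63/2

no solution

Row-reduce:
R1 ← R1 / (5).
R2 ← R2 + 5·R1.
R3 ← R3 + 4·R1.
R4 ← R4 − 25·R1.
R2 ← R2 / (6).
R3 ← R3 − 5·R2.
R4 ← R4 + 12·R2.
R3 ← R3 / (113/15).
R1 ← R1 − 4/5·R3.
R2 ← R2 − 1/3·R3.
Row 4 reduces to 0 = -1/2, a contradiction. The system is inconsistent.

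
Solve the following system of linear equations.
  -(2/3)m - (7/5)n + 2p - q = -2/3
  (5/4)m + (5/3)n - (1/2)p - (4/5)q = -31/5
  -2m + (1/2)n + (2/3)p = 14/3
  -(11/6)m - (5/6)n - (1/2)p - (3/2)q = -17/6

m = -2, n = 0, p = 1, q = 4

Row-reduce the augmented matrix:
R1 ← R1 / (-2/3).
R2 ← R2 − 5/4·R1.
R3 ← R3 + 2·R1.
R4 ← R4 + 11/6·R1.
R2 ← R2 / (-23/24).
R1 ← R1 − 21/10·R2.
R3 ← R3 − 47/10·R2.
R4 ← R4 − 181/60·R2.
R3 ← R3 / (3659/345).
R1 ← R1 − 474/115·R3.
R2 ← R2 + 78/23·R3.
R4 ← R4 − 973/230·R3.
R4 ← R4 / (-45871/14636).
R1 ← R1 + 7851/18295·R4.
R2 ← R2 + 1626/3659·R4.
R3 ← R3 + 34911/36590·R4.
Reading off the reduced rows gives m = -2, n = 0, p = 1, q = 4.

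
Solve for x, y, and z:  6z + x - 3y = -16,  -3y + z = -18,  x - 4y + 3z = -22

Row-reduce the augmented matrix:
R3 ← R3 − 1·R1.
R2 ← R2 / (-3).
R1 ← R1 + 3·R2.
R3 ← R3 + 1·R2.
R3 ← R3 / (-10/3).
R1 ← R1 − 5·R3.
R2 ← R2 + 1/3·R3.
Reading off the reduced rows gives x = 2, y = 6, z = 0.

x = 2, y = 6, z = 0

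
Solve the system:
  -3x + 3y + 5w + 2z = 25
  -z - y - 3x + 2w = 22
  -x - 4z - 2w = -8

Row-reduce:
R1 ← R1 / (-3).
R2 ← R2 + 3·R1.
R3 ← R3 + 1·R1.
R2 ← R2 / (-4).
R1 ← R1 + 1·R2.
R3 ← R3 + 1·R2.
R3 ← R3 / (-47/12).
R1 ← R1 − 1/12·R3.
R2 ← R2 − 3/4·R3.
Rank is 3 with 4 unknowns, leaving w free.

infinitely many solutions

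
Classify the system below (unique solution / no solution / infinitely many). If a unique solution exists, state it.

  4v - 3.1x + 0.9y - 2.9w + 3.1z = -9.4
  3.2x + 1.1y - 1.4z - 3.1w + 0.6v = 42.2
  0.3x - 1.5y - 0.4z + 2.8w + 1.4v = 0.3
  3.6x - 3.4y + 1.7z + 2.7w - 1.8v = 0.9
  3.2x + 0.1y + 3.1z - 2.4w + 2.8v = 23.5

Row-reduce the augmented matrix:
R1 ← R1 / (-31/10).
R2 ← R2 − 16/5·R1.
R3 ← R3 − 3/10·R1.
R4 ← R4 − 18/5·R1.
R5 ← R5 − 16/5·R1.
R2 ← R2 / (629/310).
R1 ← R1 + 9/31·R2.
R3 ← R3 + 219/155·R2.
R4 ← R4 + 73/31·R2.
R5 ← R5 − 319/310·R2.
R3 ← R3 / (1451/1258).
R1 ← R1 + 467/629·R3.
R2 ← R2 − 558/629·R3.
R4 ← R4 − 46477/6290·R3.
R5 ← R5 − 6777/1258·R3.
R4 ← R4 / (119837/36275).
R1 ← R1 + 7589/7255·R4.
R2 ← R2 + 12169/7255·R4.
R3 ← R3 + 10843/7255·R4.
R5 ← R5 − 41703/7255·R4.
R5 ← R5 / (13739348/599185).
R1 ← R1 + 600346/119837·R5.
R2 ← R2 + 1662036/119837·R5.
R3 ← R3 + 784776/119837·R5.
R4 ← R4 + 878246/119837·R5.
Reading off the reduced rows gives x = 6, y = -3, z = -6, w = -5, v = 4.

x = 6, y = -3, z = -6, w = -5, v = 4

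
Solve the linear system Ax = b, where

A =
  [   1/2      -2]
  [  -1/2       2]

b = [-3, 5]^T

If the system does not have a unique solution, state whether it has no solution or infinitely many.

Row-reduce:
R1 ← R1 / (1/2).
R2 ← R2 + 1/2·R1.
Row 2 reduces to 0 = 2, a contradiction. The system is inconsistent.

no solution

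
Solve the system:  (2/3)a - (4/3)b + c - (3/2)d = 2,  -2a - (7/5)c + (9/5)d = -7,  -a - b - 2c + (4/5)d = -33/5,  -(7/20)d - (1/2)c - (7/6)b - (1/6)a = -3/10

no solution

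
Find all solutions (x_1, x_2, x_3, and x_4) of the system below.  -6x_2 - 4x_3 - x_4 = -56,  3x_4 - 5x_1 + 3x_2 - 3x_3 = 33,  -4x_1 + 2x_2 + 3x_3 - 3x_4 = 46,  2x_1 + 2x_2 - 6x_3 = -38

Row-reduce the augmented matrix:
Swap R1 and R2.
R1 ← R1 / (-5).
R3 ← R3 + 4·R1.
R4 ← R4 − 2·R1.
R2 ← R2 / (-6).
R1 ← R1 + 3/5·R2.
R3 ← R3 + 2/5·R2.
R4 ← R4 − 16/5·R2.
R3 ← R3 / (17/3).
R1 ← R1 − 1·R3.
R2 ← R2 − 2/3·R3.
R4 ← R4 + 28/3·R3.
R4 ← R4 / (-138/17).
R1 ← R1 − 15/34·R4.
R2 ← R2 − 27/34·R4.
R3 ← R3 + 16/17·R4.
Reading off the reduced rows gives x_1 = -6, x_2 = 5, x_3 = 6, x_4 = 2.

x_1 = -6, x_2 = 5, x_3 = 6, x_4 = 2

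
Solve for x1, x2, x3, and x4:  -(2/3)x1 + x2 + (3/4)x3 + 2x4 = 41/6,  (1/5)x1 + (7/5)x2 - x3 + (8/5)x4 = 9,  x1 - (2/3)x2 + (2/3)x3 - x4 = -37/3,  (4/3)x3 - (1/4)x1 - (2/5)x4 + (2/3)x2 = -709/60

Row-reduce the augmented matrix:
R1 ← R1 / (-2/3).
R2 ← R2 − 1/5·R1.
R3 ← R3 − 1·R1.
R4 ← R4 + 1/4·R1.
R2 ← R2 / (17/10).
R1 ← R1 + 3/2·R2.
R3 ← R3 − 5/6·R2.
R4 ← R4 − 7/24·R2.
R3 ← R3 / (443/204).
R1 ← R1 + 123/68·R3.
R2 ← R2 + 31/68·R3.
R4 ← R4 − 967/816·R3.
R4 ← R4 / (-17989/8860).
R1 ← R1 + 129/443·R4.
R2 ← R2 − 659/443·R4.
R3 ← R3 − 188/443·R4.
Reading off the reduced rows gives x1 = -5, x2 = -4, x3 = -6, x4 = 6.

x1 = -5, x2 = -4, x3 = -6, x4 = 6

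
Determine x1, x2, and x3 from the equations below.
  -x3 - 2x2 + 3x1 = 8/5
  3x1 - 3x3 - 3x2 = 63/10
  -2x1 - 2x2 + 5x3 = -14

x1 = 0, x2 = 1/2, x3 = -13/5

Row-reduce the augmented matrix:
R1 ← R1 / (3).
R2 ← R2 − 3·R1.
R3 ← R3 + 2·R1.
R2 ← R2 / (-1).
R1 ← R1 + 2/3·R2.
R3 ← R3 + 10/3·R2.
R3 ← R3 / (11).
R1 ← R1 − 1·R3.
R2 ← R2 − 2·R3.
Reading off the reduced rows gives x1 = 0, x2 = 1/2, x3 = -13/5.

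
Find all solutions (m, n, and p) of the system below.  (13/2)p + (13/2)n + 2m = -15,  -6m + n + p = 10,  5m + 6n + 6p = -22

Row-reduce:
R1 ← R1 / (2).
R2 ← R2 + 6·R1.
R3 ← R3 − 5·R1.
R2 ← R2 / (41/2).
R1 ← R1 − 13/4·R2.
R3 ← R3 + 41/4·R2.
Row 3 reduces to 0 = -2, a contradiction. The system is inconsistent.

no solution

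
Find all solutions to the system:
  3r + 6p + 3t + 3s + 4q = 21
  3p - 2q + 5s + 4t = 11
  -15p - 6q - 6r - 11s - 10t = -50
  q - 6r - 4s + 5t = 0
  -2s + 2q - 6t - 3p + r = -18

no solution

Row-reduce:
R1 ← R1 / (6).
R2 ← R2 − 3·R1.
R3 ← R3 + 15·R1.
R5 ← R5 + 3·R1.
R2 ← R2 / (-4).
R1 ← R1 − 2/3·R2.
R3 ← R3 − 4·R2.
R4 ← R4 − 1·R2.
R5 ← R5 − 4·R2.
Swap R3 and R4.
R3 ← R3 / (-51/8).
R1 ← R1 − 1/4·R3.
R2 ← R2 − 3/8·R3.
R5 ← R5 − 1·R3.
Swap R4 and R5.
R4 ← R4 / (128/51).
R1 ← R1 − 49/51·R4.
R2 ← R2 + 18/17·R4.
R3 ← R3 − 25/51·R4.
Row 5 reduces to 0 = 3, a contradiction. The system is inconsistent.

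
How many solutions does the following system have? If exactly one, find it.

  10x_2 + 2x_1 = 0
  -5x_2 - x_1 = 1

Row-reduce:
R1 ← R1 / (2).
R2 ← R2 + 1·R1.
Row 2 reduces to 0 = 1, a contradiction. The system is inconsistent.

no solution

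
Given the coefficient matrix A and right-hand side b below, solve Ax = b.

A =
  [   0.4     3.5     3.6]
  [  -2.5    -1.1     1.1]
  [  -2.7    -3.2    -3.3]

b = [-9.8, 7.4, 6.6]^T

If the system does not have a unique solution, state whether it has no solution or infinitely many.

x_1 = 1, x_2 = -6, x_3 = 3

Row-reduce the augmented matrix:
R1 ← R1 / (2/5).
R2 ← R2 + 5/2·R1.
R3 ← R3 + 27/10·R1.
R2 ← R2 / (831/40).
R1 ← R1 − 35/4·R2.
R3 ← R3 − 817/40·R2.
R3 ← R3 / (-9151/4155).
R1 ← R1 + 781/831·R3.
R2 ← R2 − 944/831·R3.
Reading off the reduced rows gives x_1 = 1, x_2 = -6, x_3 = 3.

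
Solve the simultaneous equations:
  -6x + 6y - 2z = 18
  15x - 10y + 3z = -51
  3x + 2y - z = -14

Row-reduce:
R1 ← R1 / (-6).
R2 ← R2 − 15·R1.
R3 ← R3 − 3·R1.
R2 ← R2 / (5).
R1 ← R1 + 1·R2.
R3 ← R3 − 5·R2.
Row 3 reduces to 0 = 1, a contradiction. The system is inconsistent.

no solution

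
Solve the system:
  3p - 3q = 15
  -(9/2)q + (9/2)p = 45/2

infinitely many solutions

Row-reduce:
R1 ← R1 / (3).
R2 ← R2 − 9/2·R1.
Rank is 1 with 2 unknowns, leaving q free.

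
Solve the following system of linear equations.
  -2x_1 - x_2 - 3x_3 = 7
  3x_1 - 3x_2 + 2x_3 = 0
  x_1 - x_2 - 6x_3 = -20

Row-reduce the augmented matrix:
R1 ← R1 / (-2).
R2 ← R2 − 3·R1.
R3 ← R3 − 1·R1.
R2 ← R2 / (-9/2).
R1 ← R1 − 1/2·R2.
R3 ← R3 + 3/2·R2.
R3 ← R3 / (-20/3).
R1 ← R1 − 11/9·R3.
R2 ← R2 − 5/9·R3.
Reading off the reduced rows gives x_1 = -6, x_2 = -4, x_3 = 3.

x_1 = -6, x_2 = -4, x_3 = 3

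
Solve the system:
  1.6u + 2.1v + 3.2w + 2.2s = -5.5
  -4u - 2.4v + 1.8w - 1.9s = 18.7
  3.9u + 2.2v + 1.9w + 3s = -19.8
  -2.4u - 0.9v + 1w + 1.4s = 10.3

Row-reduce the augmented matrix:
R1 ← R1 / (8/5).
R2 ← R2 + 4·R1.
R3 ← R3 − 39/10·R1.
R4 ← R4 + 12/5·R1.
R2 ← R2 / (57/20).
R1 ← R1 − 21/16·R2.
R3 ← R3 + 467/160·R2.
R4 ← R4 − 9/4·R2.
R3 ← R3 / (9431/2280).
R1 ← R1 + 191/76·R3.
R2 ← R2 − 196/57·R3.
R4 ← R4 + 184/95·R3.
R4 ← R4 / (233701/94310).
R1 ← R1 − 9841/18862·R4.
R2 ← R2 − 1530/9431·R4.
R3 ← R3 − 6039/18862·R4.
Reading off the reduced rows gives u = -6, v = 3, w = 0, s = -1.

u = -6, v = 3, w = 0, s = -1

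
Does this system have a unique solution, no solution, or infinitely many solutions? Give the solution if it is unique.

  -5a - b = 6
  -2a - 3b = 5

a = -1, b = -1

Row-reduce the augmented matrix:
R1 ← R1 / (-5).
R2 ← R2 + 2·R1.
R2 ← R2 / (-13/5).
R1 ← R1 − 1/5·R2.
Reading off the reduced rows gives a = -1, b = -1.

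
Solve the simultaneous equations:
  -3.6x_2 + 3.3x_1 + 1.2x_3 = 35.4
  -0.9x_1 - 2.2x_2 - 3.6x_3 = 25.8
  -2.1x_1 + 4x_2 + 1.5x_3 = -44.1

x_1 = 6, x_2 = -6, x_3 = -5

Row-reduce the augmented matrix:
R1 ← R1 / (33/10).
R2 ← R2 + 9/10·R1.
R3 ← R3 + 21/10·R1.
R2 ← R2 / (-35/11).
R1 ← R1 + 12/11·R2.
R3 ← R3 − 94/55·R2.
R3 ← R3 / (177/350).
R1 ← R1 − 52/35·R3.
R2 ← R2 − 36/35·R3.
Reading off the reduced rows gives x_1 = 6, x_2 = -6, x_3 = -5.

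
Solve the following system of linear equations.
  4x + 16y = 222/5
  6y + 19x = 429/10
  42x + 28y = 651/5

Row-reduce the augmented matrix:
R1 ← R1 / (4).
R2 ← R2 − 19·R1.
R3 ← R3 − 42·R1.
R2 ← R2 / (-70).
R1 ← R1 − 4·R2.
R3 ← R3 + 140·R2.
R3 reduces to 0 = 0, so the extra equation is consistent.
Reading off the reduced rows gives x = 3/2, y = 12/5.

x = 3/2, y = 12/5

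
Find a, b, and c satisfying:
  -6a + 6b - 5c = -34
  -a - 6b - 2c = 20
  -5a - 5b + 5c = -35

a = 6, b = -3, c = -4

Row-reduce the augmented matrix:
R1 ← R1 / (-6).
R2 ← R2 + 1·R1.
R3 ← R3 + 5·R1.
R2 ← R2 / (-7).
R1 ← R1 + 1·R2.
R3 ← R3 + 10·R2.
R3 ← R3 / (65/6).
R1 ← R1 − 1·R3.
R2 ← R2 − 1/6·R3.
Reading off the reduced rows gives a = 6, b = -3, c = -4.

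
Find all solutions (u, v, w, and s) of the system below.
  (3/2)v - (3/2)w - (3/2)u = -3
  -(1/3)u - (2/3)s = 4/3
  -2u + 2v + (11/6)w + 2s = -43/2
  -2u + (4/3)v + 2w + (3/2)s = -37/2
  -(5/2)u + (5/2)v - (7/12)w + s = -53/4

no solution

Row-reduce:
R1 ← R1 / (-3/2).
R2 ← R2 + 1/3·R1.
R3 ← R3 + 2·R1.
R4 ← R4 + 2·R1.
R5 ← R5 + 5/2·R1.
R2 ← R2 / (-1/3).
R1 ← R1 + 1·R2.
R4 ← R4 + 2/3·R2.
R3 ← R3 / (23/6).
R2 ← R2 + 1·R3.
R4 ← R4 − 10/3·R3.
R5 ← R5 − 23/12·R3.
R4 ← R4 / (151/138).
R1 ← R1 − 2·R4.
R2 ← R2 − 58/23·R4.
R3 ← R3 − 12/23·R4.
Row 5 reduces to 0 = 1/2, a contradiction. The system is inconsistent.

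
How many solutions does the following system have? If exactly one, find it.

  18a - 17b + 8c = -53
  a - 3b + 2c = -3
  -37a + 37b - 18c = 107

Row-reduce:
R1 ← R1 / (18).
R2 ← R2 − 1·R1.
R3 ← R3 + 37·R1.
R2 ← R2 / (-37/18).
R1 ← R1 + 17/18·R2.
R3 ← R3 − 37/18·R2.
Row 3 reduces to 0 = -2, a contradiction. The system is inconsistent.

no solution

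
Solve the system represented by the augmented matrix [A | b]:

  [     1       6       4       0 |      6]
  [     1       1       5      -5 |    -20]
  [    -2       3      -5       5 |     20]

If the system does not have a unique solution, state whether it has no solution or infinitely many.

Row-reduce:
R2 ← R2 − 1·R1.
R3 ← R3 + 2·R1.
R2 ← R2 / (-5).
R1 ← R1 − 6·R2.
R3 ← R3 − 15·R2.
R3 ← R3 / (6).
R1 ← R1 − 26/5·R3.
R2 ← R2 + 1/5·R3.
Rank is 3 with 4 unknowns, leaving x_4 free.

infinitely many solutions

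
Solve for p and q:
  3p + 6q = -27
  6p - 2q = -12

Row-reduce the augmented matrix:
R1 ← R1 / (3).
R2 ← R2 − 6·R1.
R2 ← R2 / (-14).
R1 ← R1 − 2·R2.
Reading off the reduced rows gives p = -3, q = -3.

p = -3, q = -3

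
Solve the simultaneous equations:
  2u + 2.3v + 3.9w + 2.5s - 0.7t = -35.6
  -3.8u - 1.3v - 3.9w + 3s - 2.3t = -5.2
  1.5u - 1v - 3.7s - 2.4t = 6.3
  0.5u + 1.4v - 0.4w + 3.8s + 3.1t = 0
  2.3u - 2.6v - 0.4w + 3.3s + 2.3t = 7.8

Row-reduce the augmented matrix:
R1 ← R1 / (2).
R2 ← R2 + 19/5·R1.
R3 ← R3 − 3/2·R1.
R4 ← R4 − 1/2·R1.
R5 ← R5 − 23/10·R1.
R2 ← R2 / (307/100).
R1 ← R1 − 23/20·R2.
R3 ← R3 + 109/40·R2.
R4 ← R4 − 33/40·R2.
R5 ← R5 + 1049/200·R2.
R3 ← R3 / (117/614).
R1 ← R1 − 195/307·R3.
R2 ← R2 − 351/307·R3.
R4 ← R4 + 7117/3070·R3.
R5 ← R5 − 3413/3070·R3.
R4 ← R4 / (33067/1950).
R1 ← R1 + 6·R4.
R2 ← R2 + 53/10·R4.
R3 ← R3 − 2669/390·R4.
R5 ← R5 − 5906/975·R4.
R5 ← R5 / (15631769/330670).
R1 ← R1 + 80580/33067·R5.
R2 ← R2 − 750451/66134·R5.
R3 ← R3 + 227399/66134·R5.
R4 ← R4 + 112631/33067·R5.
Reading off the reduced rows gives u = 1, v = -2, w = -5, s = -4, t = 5.

u = 1, v = -2, w = -5, s = -4, t = 5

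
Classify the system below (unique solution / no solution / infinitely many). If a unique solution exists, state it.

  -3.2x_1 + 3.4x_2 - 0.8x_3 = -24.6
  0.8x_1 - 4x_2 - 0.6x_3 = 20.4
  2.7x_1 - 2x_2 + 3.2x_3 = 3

Row-reduce the augmented matrix:
R1 ← R1 / (-16/5).
R2 ← R2 − 4/5·R1.
R3 ← R3 − 27/10·R1.
R2 ← R2 / (-63/20).
R1 ← R1 + 17/16·R2.
R3 ← R3 − 139/160·R2.
R3 ← R3 / (5807/2520).
R1 ← R1 − 131/252·R3.
R2 ← R2 − 16/63·R3.
Reading off the reduced rows gives x_1 = 6, x_2 = -3, x_3 = -6.

x_1 = 6, x_2 = -3, x_3 = -6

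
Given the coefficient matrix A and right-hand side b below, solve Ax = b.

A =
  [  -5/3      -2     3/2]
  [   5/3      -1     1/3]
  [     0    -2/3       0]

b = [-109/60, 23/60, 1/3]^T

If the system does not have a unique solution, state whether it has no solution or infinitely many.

x_1 = 1/4, x_2 = -1/2, x_3 = -8/5

Row-reduce the augmented matrix:
R1 ← R1 / (-5/3).
R2 ← R2 − 5/3·R1.
R2 ← R2 / (-3).
R1 ← R1 − 6/5·R2.
R3 ← R3 + 2/3·R2.
R3 ← R3 / (-11/27).
R1 ← R1 + 1/6·R3.
R2 ← R2 + 11/18·R3.
Reading off the reduced rows gives x_1 = 1/4, x_2 = -1/2, x_3 = -8/5.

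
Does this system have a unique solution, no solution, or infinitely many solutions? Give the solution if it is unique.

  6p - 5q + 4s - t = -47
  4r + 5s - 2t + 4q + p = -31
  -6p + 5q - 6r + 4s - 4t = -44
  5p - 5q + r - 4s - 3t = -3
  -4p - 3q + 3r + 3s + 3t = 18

p = -3, q = 0, r = 3, s = -6, t = 5

Row-reduce the augmented matrix:
R1 ← R1 / (6).
R2 ← R2 − 1·R1.
R3 ← R3 + 6·R1.
R4 ← R4 − 5·R1.
R5 ← R5 + 4·R1.
R2 ← R2 / (29/6).
R1 ← R1 + 5/6·R2.
R4 ← R4 + 5/6·R2.
R5 ← R5 + 19/3·R2.
R3 ← R3 / (-6).
R1 ← R1 − 20/29·R3.
R2 ← R2 − 24/29·R3.
R4 ← R4 − 49/29·R3.
R5 ← R5 − 239/29·R3.
R4 ← R4 / (-13/3).
R1 ← R1 − 7/3·R4.
R2 ← R2 − 2·R4.
R3 ← R3 + 4/3·R4.
R5 ← R5 − 67/3·R4.
R5 ← R5 / (-10175/377).
R1 ← R1 + 2377/754·R5.
R2 ← R2 + 1080/377·R5.
R3 ← R3 − 1531/754·R5.
R4 ← R4 − 677/754·R5.
Reading off the reduced rows gives p = -3, q = 0, r = 3, s = -6, t = 5.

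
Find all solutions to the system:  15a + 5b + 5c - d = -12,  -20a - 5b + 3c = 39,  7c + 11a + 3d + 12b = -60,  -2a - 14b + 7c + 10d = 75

a = 0, b = -6, c = 3, d = -3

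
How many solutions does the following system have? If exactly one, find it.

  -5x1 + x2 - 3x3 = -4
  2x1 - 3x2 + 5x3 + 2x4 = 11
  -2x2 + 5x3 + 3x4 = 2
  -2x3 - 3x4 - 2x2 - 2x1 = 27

x1 = -1, x2 = -6, x3 = 1, x4 = -5

Row-reduce the augmented matrix:
R1 ← R1 / (-5).
R2 ← R2 − 2·R1.
R4 ← R4 + 2·R1.
R2 ← R2 / (-13/5).
R1 ← R1 + 1/5·R2.
R3 ← R3 + 2·R2.
R4 ← R4 + 12/5·R2.
R3 ← R3 / (27/13).
R1 ← R1 − 4/13·R3.
R2 ← R2 + 19/13·R3.
R4 ← R4 + 56/13·R3.
R4 ← R4 / (-49/27).
R1 ← R1 + 10/27·R4.
R2 ← R2 − 7/27·R4.
R3 ← R3 − 19/27·R4.
Reading off the reduced rows gives x1 = -1, x2 = -6, x3 = 1, x4 = -5.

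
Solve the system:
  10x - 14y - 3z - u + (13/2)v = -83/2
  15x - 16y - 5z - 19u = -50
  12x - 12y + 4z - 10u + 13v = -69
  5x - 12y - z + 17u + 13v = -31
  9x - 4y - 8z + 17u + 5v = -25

Row-reduce:
R1 ← R1 / (10).
R2 ← R2 − 15·R1.
R3 ← R3 − 12·R1.
R4 ← R4 − 5·R1.
R5 ← R5 − 9·R1.
R2 ← R2 / (5).
R1 ← R1 + 7/5·R2.
R3 ← R3 − 24/5·R2.
R4 ← R4 + 5·R2.
R5 ← R5 − 43/5·R2.
R3 ← R3 / (202/25).
R1 ← R1 + 11/25·R3.
R2 ← R2 + 1/10·R3.
R5 ← R5 + 111/25·R3.
Swap R4 and R5.
R4 ← R4 / (5292/101).
R1 ← R1 + 461/101·R4.
R2 ← R2 + 687/202·R4.
R3 ← R3 − 100/101·R4.
Row 5 reduces to 0 = 2, a contradiction. The system is inconsistent.

no solution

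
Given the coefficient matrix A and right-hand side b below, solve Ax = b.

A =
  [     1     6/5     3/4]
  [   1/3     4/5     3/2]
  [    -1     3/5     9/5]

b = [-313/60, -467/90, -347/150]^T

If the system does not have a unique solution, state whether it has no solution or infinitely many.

x_1 = -8/3, x_2 = -1/2, x_3 = -13/5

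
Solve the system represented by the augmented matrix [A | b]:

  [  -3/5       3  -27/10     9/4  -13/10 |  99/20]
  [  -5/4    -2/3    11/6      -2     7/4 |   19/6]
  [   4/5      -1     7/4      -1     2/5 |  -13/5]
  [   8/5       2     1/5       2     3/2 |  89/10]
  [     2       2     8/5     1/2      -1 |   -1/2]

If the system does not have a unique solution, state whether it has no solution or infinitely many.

infinitely many solutions

Row-reduce:
R1 ← R1 / (-3/5).
R2 ← R2 + 5/4·R1.
R3 ← R3 − 4/5·R1.
R4 ← R4 − 8/5·R1.
R5 ← R5 − 2·R1.
R2 ← R2 / (-83/12).
R1 ← R1 + 5·R2.
R3 ← R3 − 3·R2.
R4 ← R4 − 10·R2.
R5 ← R5 − 12·R2.
R3 ← R3 / (2299/1660).
R1 ← R1 + 74/83·R3.
R2 ← R2 + 179/166·R3.
R4 ← R4 − 314/83·R3.
R5 ← R5 − 2299/415·R3.
R4 ← R4 / (3639/4598).
R1 ← R1 − 1160/2299·R4.
R2 ← R2 − 2443/9196·R4.
R3 ← R3 + 1495/2299·R4.
Rank is 4 with 5 unknowns, leaving x_5 free.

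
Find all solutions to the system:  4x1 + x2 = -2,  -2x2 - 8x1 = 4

infinitely many solutions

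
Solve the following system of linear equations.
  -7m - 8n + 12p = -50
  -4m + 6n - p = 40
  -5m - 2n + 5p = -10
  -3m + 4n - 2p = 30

Row-reduce the augmented matrix:
R1 ← R1 / (-7).
R2 ← R2 + 4·R1.
R3 ← R3 + 5·R1.
R4 ← R4 + 3·R1.
R2 ← R2 / (74/7).
R1 ← R1 − 8/7·R2.
R3 ← R3 − 26/7·R2.
R4 ← R4 − 52/7·R2.
R3 ← R3 / (-30/37).
R1 ← R1 + 32/37·R3.
R2 ← R2 + 55/74·R3.
R4 ← R4 + 60/37·R3.
R4 reduces to 0 = 0, so the extra equation is consistent.
Reading off the reduced rows gives m = -2, n = 5, p = -2.

m = -2, n = 5, p = -2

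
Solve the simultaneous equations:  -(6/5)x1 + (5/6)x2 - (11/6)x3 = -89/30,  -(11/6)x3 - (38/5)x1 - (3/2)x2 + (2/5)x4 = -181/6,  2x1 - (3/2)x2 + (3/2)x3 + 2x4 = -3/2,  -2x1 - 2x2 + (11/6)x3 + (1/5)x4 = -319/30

infinitely many solutions

Row-reduce:
R1 ← R1 / (-6/5).
R2 ← R2 + 38/5·R1.
R3 ← R3 − 2·R1.
R4 ← R4 + 2·R1.
R2 ← R2 / (-61/9).
R1 ← R1 + 25/36·R2.
R3 ← R3 + 1/9·R2.
R4 ← R4 + 61/18·R2.
R3 ← R3 / (-314/183).
R1 ← R1 − 385/732·R3.
R2 ← R2 + 88/61·R3.
Rank is 3 with 4 unknowns, leaving x4 free.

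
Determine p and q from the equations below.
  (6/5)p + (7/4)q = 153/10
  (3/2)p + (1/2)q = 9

p = 4, q = 6

Row-reduce the augmented matrix:
R1 ← R1 / (6/5).
R2 ← R2 − 3/2·R1.
R2 ← R2 / (-27/16).
R1 ← R1 − 35/24·R2.
Reading off the reduced rows gives p = 4, q = 6.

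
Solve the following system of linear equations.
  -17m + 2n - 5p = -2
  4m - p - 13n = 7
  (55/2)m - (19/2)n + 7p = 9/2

no solution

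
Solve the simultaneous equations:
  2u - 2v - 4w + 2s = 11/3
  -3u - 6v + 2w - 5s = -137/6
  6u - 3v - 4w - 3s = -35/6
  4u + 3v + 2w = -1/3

Row-reduce the augmented matrix:
R1 ← R1 / (2).
R2 ← R2 + 3·R1.
R3 ← R3 − 6·R1.
R4 ← R4 − 4·R1.
R2 ← R2 / (-9).
R1 ← R1 + 1·R2.
R3 ← R3 − 3·R2.
R4 ← R4 − 7·R2.
R3 ← R3 / (20/3).
R1 ← R1 + 14/9·R3.
R2 ← R2 − 4/9·R3.
R4 ← R4 − 62/9·R3.
R4 ← R4 / (133/30).
R1 ← R1 + 31/30·R4.
R2 ← R2 − 13/15·R4.
R3 ← R3 + 29/20·R4.
Reading off the reduced rows gives u = -1, v = 3, w = -8/3, s = 1/2.

u = -1, v = 3, w = -8/3, s = 1/2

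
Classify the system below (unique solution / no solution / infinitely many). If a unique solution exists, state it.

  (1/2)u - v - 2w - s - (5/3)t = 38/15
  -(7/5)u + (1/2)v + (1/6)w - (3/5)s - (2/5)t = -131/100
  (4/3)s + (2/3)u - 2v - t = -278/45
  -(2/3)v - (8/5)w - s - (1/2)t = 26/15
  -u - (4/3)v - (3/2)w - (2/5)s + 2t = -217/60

u = 12/5, v = 3, w = -3/2, s = -4/3, t = 0

Row-reduce the augmented matrix:
R1 ← R1 / (1/2).
R2 ← R2 + 7/5·R1.
R3 ← R3 − 2/3·R1.
R5 ← R5 + 1·R1.
R2 ← R2 / (-23/10).
R1 ← R1 + 2·R2.
R3 ← R3 + 2/3·R2.
R4 ← R4 + 2/3·R2.
R5 ← R5 + 10/3·R2.
R3 ← R3 / (878/207).
R1 ← R1 − 50/69·R3.
R2 ← R2 − 163/69·R3.
R4 ← R4 + 26/1035·R3.
R5 ← R5 − 983/414·R3.
R4 ← R4 / (47/6585).
R1 ← R1 − 146/439·R4.
R2 ← R2 + 244/439·R4.
R3 ← R3 − 378/439·R4.
R5 ← R5 − 3181/6585·R4.
R5 ← R5 / (-58403/940).
R1 ← R1 + 6382/141·R5.
R2 ← R2 − 7273/94·R5.
R3 ← R3 + 11105/94·R5.
R4 ← R4 − 38899/282·R5.
Reading off the reduced rows gives u = 12/5, v = 3, w = -3/2, s = -4/3, t = 0.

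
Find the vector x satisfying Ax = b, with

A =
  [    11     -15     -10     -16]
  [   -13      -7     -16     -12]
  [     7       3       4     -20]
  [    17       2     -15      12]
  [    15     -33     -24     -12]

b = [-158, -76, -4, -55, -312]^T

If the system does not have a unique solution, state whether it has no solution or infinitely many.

x_1 = -2, x_2 = 6, x_3 = 3, x_4 = 1

Row-reduce the augmented matrix:
R1 ← R1 / (11).
R2 ← R2 + 13·R1.
R3 ← R3 − 7·R1.
R4 ← R4 − 17·R1.
R5 ← R5 − 15·R1.
R2 ← R2 / (-272/11).
R1 ← R1 + 15/11·R2.
R3 ← R3 − 138/11·R2.
R4 ← R4 − 277/11·R2.
R5 ← R5 + 138/11·R2.
R3 ← R3 / (-15/4).
R1 ← R1 − 5/8·R3.
R2 ← R2 − 9/8·R3.
R4 ← R4 + 223/8·R3.
R5 ← R5 − 15/4·R3.
R4 ← R4 / (974/5).
R1 ← R1 + 4·R4.
R2 ← R2 + 32/5·R4.
R3 ← R3 − 34/5·R4.
R5 reduces to 0 = 0, so the extra equation is consistent.
Reading off the reduced rows gives x_1 = -2, x_2 = 6, x_3 = 3, x_4 = 1.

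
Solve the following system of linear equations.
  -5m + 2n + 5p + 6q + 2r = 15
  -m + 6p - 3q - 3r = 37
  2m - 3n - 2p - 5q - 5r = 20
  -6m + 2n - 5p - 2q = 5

Row-reduce:
R1 ← R1 / (-5).
R2 ← R2 + 1·R1.
R3 ← R3 − 2·R1.
R4 ← R4 + 6·R1.
R2 ← R2 / (-2/5).
R1 ← R1 + 2/5·R2.
R3 ← R3 + 11/5·R2.
R4 ← R4 + 2/5·R2.
R3 ← R3 / (-55/2).
R1 ← R1 + 6·R3.
R2 ← R2 + 25/2·R3.
R4 ← R4 + 16·R3.
R4 ← R4 / (-931/55).
R1 ← R1 + 81/55·R4.
R2 ← R2 − 13/11·R4.
R3 ← R3 + 41/55·R4.
Rank is 4 with 5 unknowns, leaving r free.

infinitely many solutions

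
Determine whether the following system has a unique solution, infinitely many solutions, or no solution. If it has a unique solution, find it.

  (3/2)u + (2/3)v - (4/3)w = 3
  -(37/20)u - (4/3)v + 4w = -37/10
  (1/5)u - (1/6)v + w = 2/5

Row-reduce:
R1 ← R1 / (3/2).
R2 ← R2 + 37/20·R1.
R3 ← R3 − 1/5·R1.
R2 ← R2 / (-23/45).
R1 ← R1 − 4/9·R2.
R3 ← R3 + 23/90·R2.
Rank is 2 with 3 unknowns, leaving w free.

infinitely many solutions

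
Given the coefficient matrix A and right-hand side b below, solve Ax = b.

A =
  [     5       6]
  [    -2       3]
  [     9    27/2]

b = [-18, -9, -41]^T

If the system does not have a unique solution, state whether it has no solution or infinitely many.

no solution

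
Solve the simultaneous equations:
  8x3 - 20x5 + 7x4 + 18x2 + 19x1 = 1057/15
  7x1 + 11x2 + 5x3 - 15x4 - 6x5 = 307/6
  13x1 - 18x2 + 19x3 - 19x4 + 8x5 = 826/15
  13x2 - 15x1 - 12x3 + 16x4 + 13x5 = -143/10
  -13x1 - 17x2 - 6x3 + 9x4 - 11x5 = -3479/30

Row-reduce the augmented matrix:
R1 ← R1 / (19).
R2 ← R2 − 7·R1.
R3 ← R3 − 13·R1.
R4 ← R4 + 15·R1.
R5 ← R5 + 13·R1.
R2 ← R2 / (83/19).
R1 ← R1 − 18/19·R2.
R3 ← R3 + 576/19·R2.
R4 ← R4 − 517/19·R2.
R5 ← R5 + 89/19·R2.
R3 ← R3 / (2305/83).
R1 ← R1 + 2/83·R3.
R2 ← R2 − 39/83·R3.
R4 ← R4 + 1533/83·R3.
R5 ← R5 − 139/83·R3.
R4 ← R4 / (15705/461).
R1 ← R1 − 1869/461·R4.
R2 ← R2 + 718/461·R4.
R3 ← R3 + 2420/461·R4.
R5 ← R5 − 1720/461·R4.
R5 ← R5 / (-136787/5235).
R1 ← R1 + 21323/8725·R5.
R2 ← R2 − 5668/26175·R5.
R3 ← R3 − 2696/1047·R5.
R4 ← R4 − 7241/26175·R5.
Reading off the reduced rows gives x1 = 8/3, x2 = 5/2, x3 = 11/5, x4 = -2/5, x5 = 2.

x1 = 8/3, x2 = 5/2, x3 = 11/5, x4 = -2/5, x5 = 2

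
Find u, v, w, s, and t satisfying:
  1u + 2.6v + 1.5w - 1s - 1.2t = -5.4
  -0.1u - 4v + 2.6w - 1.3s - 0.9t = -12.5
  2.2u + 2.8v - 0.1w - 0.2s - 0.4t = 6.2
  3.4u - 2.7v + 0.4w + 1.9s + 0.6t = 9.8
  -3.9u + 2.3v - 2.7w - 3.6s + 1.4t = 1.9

u = 3, v = 0, w = -4, s = 0, t = 2

Row-reduce the augmented matrix:
R2 ← R2 + 1/10·R1.
R3 ← R3 − 11/5·R1.
R4 ← R4 − 17/5·R1.
R5 ← R5 + 39/10·R1.
R2 ← R2 / (-187/50).
R1 ← R1 − 13/5·R2.
R3 ← R3 + 73/25·R2.
R4 ← R4 + 577/50·R2.
R5 ← R5 − 311/25·R2.
R3 ← R3 / (-943/170).
R1 ← R1 − 58/17·R3.
R2 ← R2 + 25/34·R3.
R4 ← R4 + 4483/340·R3.
R5 ← R5 − 4181/340·R3.
R4 ← R4 / (235223/103730).
R1 ← R1 + 735/10373·R4.
R2 ← R2 + 370/10373·R4.
R3 ← R3 + 5784/10373·R4.
R5 ← R5 + 549751/103730·R4.
R5 ← R5 / (3490309/2352230).
R1 ← R1 + 5291/235223·R5.
R2 ← R2 + 28266/235223·R5.
R3 ← R3 + 93482/235223·R5.
R4 ← R4 − 63262/235223·R5.
Reading off the reduced rows gives u = 3, v = 0, w = -4, s = 0, t = 2.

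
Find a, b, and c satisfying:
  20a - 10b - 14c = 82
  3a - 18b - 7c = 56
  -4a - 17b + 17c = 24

a = 5/2, b = -5/2, c = -1/2

Row-reduce the augmented matrix:
R1 ← R1 / (20).
R2 ← R2 − 3·R1.
R3 ← R3 + 4·R1.
R2 ← R2 / (-33/2).
R1 ← R1 + 1/2·R2.
R3 ← R3 + 19·R2.
R3 ← R3 / (3274/165).
R1 ← R1 + 91/165·R3.
R2 ← R2 − 49/165·R3.
Reading off the reduced rows gives a = 5/2, b = -5/2, c = -1/2.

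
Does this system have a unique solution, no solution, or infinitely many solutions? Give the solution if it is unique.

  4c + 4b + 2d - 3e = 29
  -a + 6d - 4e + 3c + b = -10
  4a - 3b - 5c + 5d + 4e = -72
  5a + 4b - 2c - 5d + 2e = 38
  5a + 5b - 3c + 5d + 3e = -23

a = 0, b = 5, c = 3, d = -6, e = -3

Row-reduce the augmented matrix:
Swap R1 and R2.
R1 ← R1 / (-1).
R3 ← R3 − 4·R1.
R4 ← R4 − 5·R1.
R5 ← R5 − 5·R1.
R2 ← R2 / (4).
R1 ← R1 + 1·R2.
R3 ← R3 − 1·R2.
R4 ← R4 − 9·R2.
R5 ← R5 − 10·R2.
R3 ← R3 / (6).
R1 ← R1 + 2·R3.
R2 ← R2 − 1·R3.
R4 ← R4 − 4·R3.
R5 ← R5 − 2·R3.
R4 ← R4 / (3/2).
R1 ← R1 − 4·R4.
R2 ← R2 + 17/4·R4.
R3 ← R3 − 19/4·R4.
R5 ← R5 − 41/2·R4.
R5 ← R5 / (91/2).
R1 ← R1 − 19/2·R5.
R2 ← R2 + 19/2·R5.
R3 ← R3 − 10·R5.
R4 ← R4 + 5/2·R5.
Reading off the reduced rows gives a = 0, b = 5, c = 3, d = -6, e = -3.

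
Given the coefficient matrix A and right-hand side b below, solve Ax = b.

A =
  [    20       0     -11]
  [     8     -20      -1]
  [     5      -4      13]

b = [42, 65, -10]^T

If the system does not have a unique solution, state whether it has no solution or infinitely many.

Row-reduce the augmented matrix:
R1 ← R1 / (20).
R2 ← R2 − 8·R1.
R3 ← R3 − 5·R1.
R2 ← R2 / (-20).
R3 ← R3 + 4·R2.
R3 ← R3 / (1507/100).
R1 ← R1 + 11/20·R3.
R2 ← R2 + 17/100·R3.
Reading off the reduced rows gives x_1 = 1, x_2 = -11/4, x_3 = -2.

x_1 = 1, x_2 = -11/4, x_3 = -2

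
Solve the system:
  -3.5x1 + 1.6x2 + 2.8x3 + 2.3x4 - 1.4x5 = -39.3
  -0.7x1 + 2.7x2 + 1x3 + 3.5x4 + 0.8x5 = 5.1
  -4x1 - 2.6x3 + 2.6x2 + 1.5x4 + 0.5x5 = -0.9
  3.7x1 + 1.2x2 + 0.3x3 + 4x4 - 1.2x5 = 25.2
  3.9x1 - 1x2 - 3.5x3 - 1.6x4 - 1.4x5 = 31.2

x1 = 6, x2 = 0, x3 = -6, x4 = 3, x5 = 6

Row-reduce the augmented matrix:
R1 ← R1 / (-7/2).
R2 ← R2 + 7/10·R1.
R3 ← R3 + 4·R1.
R4 ← R4 − 37/10·R1.
R5 ← R5 − 39/10·R1.
R2 ← R2 / (119/50).
R1 ← R1 + 16/35·R2.
R3 ← R3 − 27/35·R2.
R4 ← R4 − 506/175·R2.
R5 ← R5 − 137/175·R2.
R3 ← R3 / (-24751/4165).
R1 ← R1 + 596/833·R3.
R2 ← R2 − 22/119·R3.
R4 ← R4 − 22703/8330·R3.
R5 ← R5 + 4371/8330·R3.
R4 ← R4 / (875527/495020).
R1 ← R1 − 4487/24751·R4.
R2 ← R2 − 29987/24751·R4.
R3 ← R3 − 17609/49502·R4.
R5 ← R5 − 74037/495020·R4.
R5 ← R5 / (-14008657/4377635).
R1 ← R1 − 633593/875527·R5.
R2 ← R2 − 2357836/875527·R5.
R3 ← R3 − 303821/875527·R5.
R4 ← R4 + 1578869/875527·R5.
Reading off the reduced rows gives x1 = 6, x2 = 0, x3 = -6, x4 = 3, x5 = 6.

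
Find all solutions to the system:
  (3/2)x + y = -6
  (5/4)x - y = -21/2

Row-reduce the augmented matrix:
R1 ← R1 / (3/2).
R2 ← R2 − 5/4·R1.
R2 ← R2 / (-11/6).
R1 ← R1 − 2/3·R2.
Reading off the reduced rows gives x = -6, y = 3.

x = -6, y = 3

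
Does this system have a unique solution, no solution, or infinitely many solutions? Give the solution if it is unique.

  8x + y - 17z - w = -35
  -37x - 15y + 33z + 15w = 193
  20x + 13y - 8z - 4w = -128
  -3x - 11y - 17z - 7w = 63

Row-reduce:
R1 ← R1 / (8).
R2 ← R2 + 37·R1.
R3 ← R3 − 20·R1.
R4 ← R4 + 3·R1.
R2 ← R2 / (-83/8).
R1 ← R1 − 1/8·R2.
R3 ← R3 − 21/2·R2.
R4 ← R4 + 85/8·R2.
R3 ← R3 / (-969/83).
R1 ← R1 + 222/83·R3.
R2 ← R2 − 365/83·R3.
R4 ← R4 − 1938/83·R3.
Rank is 3 with 4 unknowns, leaving w free.

infinitely many solutions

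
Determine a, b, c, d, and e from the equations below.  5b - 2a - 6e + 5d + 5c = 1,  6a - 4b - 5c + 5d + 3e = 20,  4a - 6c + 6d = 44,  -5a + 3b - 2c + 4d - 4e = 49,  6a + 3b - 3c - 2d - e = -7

a = -4, b = 3, c = -6, d = 4, e = 2

Row-reduce the augmented matrix:
R1 ← R1 / (-2).
R2 ← R2 − 6·R1.
R3 ← R3 − 4·R1.
R4 ← R4 + 5·R1.
R5 ← R5 − 6·R1.
R2 ← R2 / (11).
R1 ← R1 + 5/2·R2.
R3 ← R3 − 10·R2.
R4 ← R4 + 19/2·R2.
R5 ← R5 − 18·R2.
R3 ← R3 / (-56/11).
R1 ← R1 + 5/22·R3.
R2 ← R2 − 10/11·R3.
R4 ← R4 + 129/22·R3.
R5 ← R5 + 48/11·R3.
R4 ← R4 / (79/7).
R1 ← R1 − 15/7·R4.
R2 ← R2 − 10/7·R4.
R3 ← R3 − 3/7·R4.
R5 ← R5 + 125/7·R4.
R5 ← R5 / (-1221/632).
R1 ← R1 − 39/158·R5.
R2 ← R2 + 185/316·R5.
R3 ← R3 + 111/632·R5.
R4 ← R4 + 215/632·R5.
Reading off the reduced rows gives a = -4, b = 3, c = -6, d = 4, e = 2.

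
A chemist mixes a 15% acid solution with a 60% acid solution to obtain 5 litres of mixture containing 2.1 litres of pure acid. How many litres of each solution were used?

Let a = litres of solution A, b = litres of solution B.
  a + b = 5
  (3/20)a + (3/5)b = 21/10
Row-reduce the augmented matrix:
R2 ← R2 − 3/20·R1.
R2 ← R2 / (9/20).
R1 ← R1 − 1·R2.
Reading off the reduced rows gives a = 2, b = 3.

litres of solution A: 2, litres of solution B: 3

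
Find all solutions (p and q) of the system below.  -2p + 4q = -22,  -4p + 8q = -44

infinitely many solutions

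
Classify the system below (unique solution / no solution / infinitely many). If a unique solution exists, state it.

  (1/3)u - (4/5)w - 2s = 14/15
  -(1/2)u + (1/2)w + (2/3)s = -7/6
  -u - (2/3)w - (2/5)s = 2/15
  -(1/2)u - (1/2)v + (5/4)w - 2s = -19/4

u = 1, v = 3/2, w = -2, s = 1/2

Row-reduce the augmented matrix:
R1 ← R1 / (1/3).
R2 ← R2 + 1/2·R1.
R3 ← R3 + 1·R1.
R4 ← R4 + 1/2·R1.
Swap R2 and R4.
R2 ← R2 / (-1/2).
R3 ← R3 / (-46/15).
R1 ← R1 + 12/5·R3.
R2 ← R2 + 1/10·R3.
R4 ← R4 + 7/10·R3.
R4 ← R4 / (-301/345).
R1 ← R1 + 114/115·R4.
R2 ← R2 − 1174/115·R4.
R3 ← R3 − 48/23·R4.
Reading off the reduced rows gives u = 1, v = 3/2, w = -2, s = 1/2.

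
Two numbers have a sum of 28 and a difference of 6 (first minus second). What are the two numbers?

first number: 17, second number: 11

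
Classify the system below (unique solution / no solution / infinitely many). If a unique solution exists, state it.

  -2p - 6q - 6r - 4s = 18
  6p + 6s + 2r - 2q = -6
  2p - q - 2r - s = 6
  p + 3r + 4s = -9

infinitely many solutions

Row-reduce:
R1 ← R1 / (-2).
R2 ← R2 − 6·R1.
R3 ← R3 − 2·R1.
R4 ← R4 − 1·R1.
R2 ← R2 / (-20).
R1 ← R1 − 3·R2.
R3 ← R3 + 7·R2.
R4 ← R4 + 3·R2.
R3 ← R3 / (-12/5).
R1 ← R1 − 3/5·R3.
R2 ← R2 − 4/5·R3.
R4 ← R4 − 12/5·R3.
Rank is 3 with 4 unknowns, leaving s free.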